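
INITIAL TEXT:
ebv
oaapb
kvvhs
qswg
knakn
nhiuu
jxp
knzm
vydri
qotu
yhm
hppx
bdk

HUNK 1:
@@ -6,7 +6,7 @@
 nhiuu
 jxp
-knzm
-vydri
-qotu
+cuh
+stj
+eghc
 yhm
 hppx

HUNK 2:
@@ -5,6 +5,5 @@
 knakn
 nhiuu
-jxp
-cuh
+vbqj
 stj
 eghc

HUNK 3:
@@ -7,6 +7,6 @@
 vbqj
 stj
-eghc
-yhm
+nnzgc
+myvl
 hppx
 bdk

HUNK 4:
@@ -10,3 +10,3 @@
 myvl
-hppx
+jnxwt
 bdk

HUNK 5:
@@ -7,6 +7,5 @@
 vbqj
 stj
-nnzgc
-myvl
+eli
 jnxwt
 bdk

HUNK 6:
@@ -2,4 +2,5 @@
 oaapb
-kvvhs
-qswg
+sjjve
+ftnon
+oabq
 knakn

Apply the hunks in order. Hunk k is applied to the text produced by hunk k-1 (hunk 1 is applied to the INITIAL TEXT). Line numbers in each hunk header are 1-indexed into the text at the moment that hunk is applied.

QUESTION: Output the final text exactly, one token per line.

Hunk 1: at line 6 remove [knzm,vydri,qotu] add [cuh,stj,eghc] -> 13 lines: ebv oaapb kvvhs qswg knakn nhiuu jxp cuh stj eghc yhm hppx bdk
Hunk 2: at line 5 remove [jxp,cuh] add [vbqj] -> 12 lines: ebv oaapb kvvhs qswg knakn nhiuu vbqj stj eghc yhm hppx bdk
Hunk 3: at line 7 remove [eghc,yhm] add [nnzgc,myvl] -> 12 lines: ebv oaapb kvvhs qswg knakn nhiuu vbqj stj nnzgc myvl hppx bdk
Hunk 4: at line 10 remove [hppx] add [jnxwt] -> 12 lines: ebv oaapb kvvhs qswg knakn nhiuu vbqj stj nnzgc myvl jnxwt bdk
Hunk 5: at line 7 remove [nnzgc,myvl] add [eli] -> 11 lines: ebv oaapb kvvhs qswg knakn nhiuu vbqj stj eli jnxwt bdk
Hunk 6: at line 2 remove [kvvhs,qswg] add [sjjve,ftnon,oabq] -> 12 lines: ebv oaapb sjjve ftnon oabq knakn nhiuu vbqj stj eli jnxwt bdk

Answer: ebv
oaapb
sjjve
ftnon
oabq
knakn
nhiuu
vbqj
stj
eli
jnxwt
bdk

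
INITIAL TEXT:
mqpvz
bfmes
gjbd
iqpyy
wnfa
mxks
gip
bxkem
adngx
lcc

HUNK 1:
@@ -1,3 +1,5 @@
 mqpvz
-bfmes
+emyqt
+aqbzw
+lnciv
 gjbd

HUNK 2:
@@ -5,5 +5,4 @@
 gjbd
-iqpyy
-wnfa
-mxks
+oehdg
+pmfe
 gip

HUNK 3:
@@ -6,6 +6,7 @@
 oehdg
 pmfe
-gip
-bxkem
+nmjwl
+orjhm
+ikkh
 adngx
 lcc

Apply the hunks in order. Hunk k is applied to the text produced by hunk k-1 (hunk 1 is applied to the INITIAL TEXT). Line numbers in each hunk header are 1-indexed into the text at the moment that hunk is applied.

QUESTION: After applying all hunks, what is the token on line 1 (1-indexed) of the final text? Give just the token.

Hunk 1: at line 1 remove [bfmes] add [emyqt,aqbzw,lnciv] -> 12 lines: mqpvz emyqt aqbzw lnciv gjbd iqpyy wnfa mxks gip bxkem adngx lcc
Hunk 2: at line 5 remove [iqpyy,wnfa,mxks] add [oehdg,pmfe] -> 11 lines: mqpvz emyqt aqbzw lnciv gjbd oehdg pmfe gip bxkem adngx lcc
Hunk 3: at line 6 remove [gip,bxkem] add [nmjwl,orjhm,ikkh] -> 12 lines: mqpvz emyqt aqbzw lnciv gjbd oehdg pmfe nmjwl orjhm ikkh adngx lcc
Final line 1: mqpvz

Answer: mqpvz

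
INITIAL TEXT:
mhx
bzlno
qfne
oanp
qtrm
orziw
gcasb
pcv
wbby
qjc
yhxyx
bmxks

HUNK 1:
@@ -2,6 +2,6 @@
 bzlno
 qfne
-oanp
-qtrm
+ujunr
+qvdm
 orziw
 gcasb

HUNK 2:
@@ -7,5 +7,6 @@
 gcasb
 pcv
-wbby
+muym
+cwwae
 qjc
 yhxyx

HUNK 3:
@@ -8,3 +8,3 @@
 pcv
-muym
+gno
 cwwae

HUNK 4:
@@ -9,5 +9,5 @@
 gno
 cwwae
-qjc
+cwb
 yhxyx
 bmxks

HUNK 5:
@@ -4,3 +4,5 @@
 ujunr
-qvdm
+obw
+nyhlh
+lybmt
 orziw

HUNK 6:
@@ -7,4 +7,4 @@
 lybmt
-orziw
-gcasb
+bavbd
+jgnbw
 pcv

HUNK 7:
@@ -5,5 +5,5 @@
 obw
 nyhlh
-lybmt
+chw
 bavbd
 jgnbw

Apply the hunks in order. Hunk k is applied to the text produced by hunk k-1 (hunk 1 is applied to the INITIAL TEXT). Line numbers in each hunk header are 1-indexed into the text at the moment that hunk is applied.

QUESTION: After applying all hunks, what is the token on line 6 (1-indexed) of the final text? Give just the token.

Hunk 1: at line 2 remove [oanp,qtrm] add [ujunr,qvdm] -> 12 lines: mhx bzlno qfne ujunr qvdm orziw gcasb pcv wbby qjc yhxyx bmxks
Hunk 2: at line 7 remove [wbby] add [muym,cwwae] -> 13 lines: mhx bzlno qfne ujunr qvdm orziw gcasb pcv muym cwwae qjc yhxyx bmxks
Hunk 3: at line 8 remove [muym] add [gno] -> 13 lines: mhx bzlno qfne ujunr qvdm orziw gcasb pcv gno cwwae qjc yhxyx bmxks
Hunk 4: at line 9 remove [qjc] add [cwb] -> 13 lines: mhx bzlno qfne ujunr qvdm orziw gcasb pcv gno cwwae cwb yhxyx bmxks
Hunk 5: at line 4 remove [qvdm] add [obw,nyhlh,lybmt] -> 15 lines: mhx bzlno qfne ujunr obw nyhlh lybmt orziw gcasb pcv gno cwwae cwb yhxyx bmxks
Hunk 6: at line 7 remove [orziw,gcasb] add [bavbd,jgnbw] -> 15 lines: mhx bzlno qfne ujunr obw nyhlh lybmt bavbd jgnbw pcv gno cwwae cwb yhxyx bmxks
Hunk 7: at line 5 remove [lybmt] add [chw] -> 15 lines: mhx bzlno qfne ujunr obw nyhlh chw bavbd jgnbw pcv gno cwwae cwb yhxyx bmxks
Final line 6: nyhlh

Answer: nyhlh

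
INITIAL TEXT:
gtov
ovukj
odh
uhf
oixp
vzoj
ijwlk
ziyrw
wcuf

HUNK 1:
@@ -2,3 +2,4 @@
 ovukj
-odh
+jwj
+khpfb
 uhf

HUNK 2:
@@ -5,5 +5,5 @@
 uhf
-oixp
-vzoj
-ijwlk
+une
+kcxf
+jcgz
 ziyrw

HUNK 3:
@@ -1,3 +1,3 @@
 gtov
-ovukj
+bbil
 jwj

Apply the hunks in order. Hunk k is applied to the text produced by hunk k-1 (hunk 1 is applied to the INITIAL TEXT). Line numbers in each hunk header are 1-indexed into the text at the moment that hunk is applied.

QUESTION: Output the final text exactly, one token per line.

Answer: gtov
bbil
jwj
khpfb
uhf
une
kcxf
jcgz
ziyrw
wcuf

Derivation:
Hunk 1: at line 2 remove [odh] add [jwj,khpfb] -> 10 lines: gtov ovukj jwj khpfb uhf oixp vzoj ijwlk ziyrw wcuf
Hunk 2: at line 5 remove [oixp,vzoj,ijwlk] add [une,kcxf,jcgz] -> 10 lines: gtov ovukj jwj khpfb uhf une kcxf jcgz ziyrw wcuf
Hunk 3: at line 1 remove [ovukj] add [bbil] -> 10 lines: gtov bbil jwj khpfb uhf une kcxf jcgz ziyrw wcuf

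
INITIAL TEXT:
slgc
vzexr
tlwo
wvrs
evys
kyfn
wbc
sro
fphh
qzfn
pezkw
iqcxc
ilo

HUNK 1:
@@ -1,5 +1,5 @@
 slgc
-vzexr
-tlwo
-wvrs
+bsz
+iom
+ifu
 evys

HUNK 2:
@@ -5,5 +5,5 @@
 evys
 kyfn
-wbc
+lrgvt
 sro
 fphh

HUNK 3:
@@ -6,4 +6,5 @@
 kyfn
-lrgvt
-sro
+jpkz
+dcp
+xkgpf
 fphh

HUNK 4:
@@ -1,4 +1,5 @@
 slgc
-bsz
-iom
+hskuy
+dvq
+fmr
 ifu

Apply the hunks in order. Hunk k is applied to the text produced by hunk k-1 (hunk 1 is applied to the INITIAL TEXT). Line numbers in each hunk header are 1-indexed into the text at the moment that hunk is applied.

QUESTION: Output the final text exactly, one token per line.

Answer: slgc
hskuy
dvq
fmr
ifu
evys
kyfn
jpkz
dcp
xkgpf
fphh
qzfn
pezkw
iqcxc
ilo

Derivation:
Hunk 1: at line 1 remove [vzexr,tlwo,wvrs] add [bsz,iom,ifu] -> 13 lines: slgc bsz iom ifu evys kyfn wbc sro fphh qzfn pezkw iqcxc ilo
Hunk 2: at line 5 remove [wbc] add [lrgvt] -> 13 lines: slgc bsz iom ifu evys kyfn lrgvt sro fphh qzfn pezkw iqcxc ilo
Hunk 3: at line 6 remove [lrgvt,sro] add [jpkz,dcp,xkgpf] -> 14 lines: slgc bsz iom ifu evys kyfn jpkz dcp xkgpf fphh qzfn pezkw iqcxc ilo
Hunk 4: at line 1 remove [bsz,iom] add [hskuy,dvq,fmr] -> 15 lines: slgc hskuy dvq fmr ifu evys kyfn jpkz dcp xkgpf fphh qzfn pezkw iqcxc ilo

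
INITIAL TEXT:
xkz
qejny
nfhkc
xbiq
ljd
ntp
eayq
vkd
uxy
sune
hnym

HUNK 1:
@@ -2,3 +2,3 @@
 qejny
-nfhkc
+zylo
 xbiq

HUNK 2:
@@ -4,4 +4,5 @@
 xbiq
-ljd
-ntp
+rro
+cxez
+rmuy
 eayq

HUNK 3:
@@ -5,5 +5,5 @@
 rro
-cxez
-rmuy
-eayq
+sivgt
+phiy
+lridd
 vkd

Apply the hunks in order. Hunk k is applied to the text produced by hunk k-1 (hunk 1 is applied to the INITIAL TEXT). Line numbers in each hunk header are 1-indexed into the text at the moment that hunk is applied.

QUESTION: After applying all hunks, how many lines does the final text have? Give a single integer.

Answer: 12

Derivation:
Hunk 1: at line 2 remove [nfhkc] add [zylo] -> 11 lines: xkz qejny zylo xbiq ljd ntp eayq vkd uxy sune hnym
Hunk 2: at line 4 remove [ljd,ntp] add [rro,cxez,rmuy] -> 12 lines: xkz qejny zylo xbiq rro cxez rmuy eayq vkd uxy sune hnym
Hunk 3: at line 5 remove [cxez,rmuy,eayq] add [sivgt,phiy,lridd] -> 12 lines: xkz qejny zylo xbiq rro sivgt phiy lridd vkd uxy sune hnym
Final line count: 12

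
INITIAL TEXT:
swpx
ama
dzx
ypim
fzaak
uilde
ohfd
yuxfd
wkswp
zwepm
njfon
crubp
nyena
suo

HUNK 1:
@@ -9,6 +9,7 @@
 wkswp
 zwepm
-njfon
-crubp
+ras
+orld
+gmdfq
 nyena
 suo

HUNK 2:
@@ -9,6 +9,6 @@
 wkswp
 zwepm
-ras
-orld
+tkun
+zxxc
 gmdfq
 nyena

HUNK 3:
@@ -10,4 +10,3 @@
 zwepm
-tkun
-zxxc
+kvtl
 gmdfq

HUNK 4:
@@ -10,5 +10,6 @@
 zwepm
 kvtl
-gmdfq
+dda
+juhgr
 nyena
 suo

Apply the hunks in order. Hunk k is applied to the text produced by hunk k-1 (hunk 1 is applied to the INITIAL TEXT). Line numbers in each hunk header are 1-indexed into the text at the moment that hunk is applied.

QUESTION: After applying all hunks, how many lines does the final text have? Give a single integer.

Hunk 1: at line 9 remove [njfon,crubp] add [ras,orld,gmdfq] -> 15 lines: swpx ama dzx ypim fzaak uilde ohfd yuxfd wkswp zwepm ras orld gmdfq nyena suo
Hunk 2: at line 9 remove [ras,orld] add [tkun,zxxc] -> 15 lines: swpx ama dzx ypim fzaak uilde ohfd yuxfd wkswp zwepm tkun zxxc gmdfq nyena suo
Hunk 3: at line 10 remove [tkun,zxxc] add [kvtl] -> 14 lines: swpx ama dzx ypim fzaak uilde ohfd yuxfd wkswp zwepm kvtl gmdfq nyena suo
Hunk 4: at line 10 remove [gmdfq] add [dda,juhgr] -> 15 lines: swpx ama dzx ypim fzaak uilde ohfd yuxfd wkswp zwepm kvtl dda juhgr nyena suo
Final line count: 15

Answer: 15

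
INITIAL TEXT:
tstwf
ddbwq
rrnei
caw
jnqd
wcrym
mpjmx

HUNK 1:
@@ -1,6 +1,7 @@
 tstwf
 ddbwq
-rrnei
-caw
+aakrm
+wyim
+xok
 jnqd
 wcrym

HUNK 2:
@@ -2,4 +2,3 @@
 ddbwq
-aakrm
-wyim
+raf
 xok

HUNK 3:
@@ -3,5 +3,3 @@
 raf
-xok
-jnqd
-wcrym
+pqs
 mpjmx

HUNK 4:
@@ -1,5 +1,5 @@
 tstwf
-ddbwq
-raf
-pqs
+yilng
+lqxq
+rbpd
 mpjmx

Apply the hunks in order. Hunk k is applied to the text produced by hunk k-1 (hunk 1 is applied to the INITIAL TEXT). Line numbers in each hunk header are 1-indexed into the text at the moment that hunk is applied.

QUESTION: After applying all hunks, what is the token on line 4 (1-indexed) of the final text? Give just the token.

Answer: rbpd

Derivation:
Hunk 1: at line 1 remove [rrnei,caw] add [aakrm,wyim,xok] -> 8 lines: tstwf ddbwq aakrm wyim xok jnqd wcrym mpjmx
Hunk 2: at line 2 remove [aakrm,wyim] add [raf] -> 7 lines: tstwf ddbwq raf xok jnqd wcrym mpjmx
Hunk 3: at line 3 remove [xok,jnqd,wcrym] add [pqs] -> 5 lines: tstwf ddbwq raf pqs mpjmx
Hunk 4: at line 1 remove [ddbwq,raf,pqs] add [yilng,lqxq,rbpd] -> 5 lines: tstwf yilng lqxq rbpd mpjmx
Final line 4: rbpd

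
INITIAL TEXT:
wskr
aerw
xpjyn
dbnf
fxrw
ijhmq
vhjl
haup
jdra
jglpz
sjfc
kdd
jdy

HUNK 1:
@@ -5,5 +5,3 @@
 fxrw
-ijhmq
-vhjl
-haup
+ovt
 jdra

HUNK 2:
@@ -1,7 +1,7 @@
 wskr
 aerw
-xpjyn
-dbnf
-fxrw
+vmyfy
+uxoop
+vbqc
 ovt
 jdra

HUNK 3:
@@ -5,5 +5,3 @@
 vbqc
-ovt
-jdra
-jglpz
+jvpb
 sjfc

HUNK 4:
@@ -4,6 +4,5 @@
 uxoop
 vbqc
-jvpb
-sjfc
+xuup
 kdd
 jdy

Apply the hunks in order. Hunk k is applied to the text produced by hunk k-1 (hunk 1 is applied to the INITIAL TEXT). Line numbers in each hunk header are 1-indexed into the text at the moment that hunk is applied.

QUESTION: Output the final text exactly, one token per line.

Answer: wskr
aerw
vmyfy
uxoop
vbqc
xuup
kdd
jdy

Derivation:
Hunk 1: at line 5 remove [ijhmq,vhjl,haup] add [ovt] -> 11 lines: wskr aerw xpjyn dbnf fxrw ovt jdra jglpz sjfc kdd jdy
Hunk 2: at line 1 remove [xpjyn,dbnf,fxrw] add [vmyfy,uxoop,vbqc] -> 11 lines: wskr aerw vmyfy uxoop vbqc ovt jdra jglpz sjfc kdd jdy
Hunk 3: at line 5 remove [ovt,jdra,jglpz] add [jvpb] -> 9 lines: wskr aerw vmyfy uxoop vbqc jvpb sjfc kdd jdy
Hunk 4: at line 4 remove [jvpb,sjfc] add [xuup] -> 8 lines: wskr aerw vmyfy uxoop vbqc xuup kdd jdy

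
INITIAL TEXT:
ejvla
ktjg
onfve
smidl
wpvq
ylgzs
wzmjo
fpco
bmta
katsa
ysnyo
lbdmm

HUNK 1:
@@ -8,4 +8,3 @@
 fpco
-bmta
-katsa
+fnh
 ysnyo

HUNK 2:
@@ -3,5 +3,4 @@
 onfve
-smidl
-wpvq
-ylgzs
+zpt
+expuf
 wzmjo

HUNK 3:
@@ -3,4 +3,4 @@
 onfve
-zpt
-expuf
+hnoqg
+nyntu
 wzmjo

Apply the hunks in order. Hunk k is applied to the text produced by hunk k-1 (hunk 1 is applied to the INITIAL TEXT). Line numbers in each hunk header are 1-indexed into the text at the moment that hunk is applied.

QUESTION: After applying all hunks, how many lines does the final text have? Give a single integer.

Answer: 10

Derivation:
Hunk 1: at line 8 remove [bmta,katsa] add [fnh] -> 11 lines: ejvla ktjg onfve smidl wpvq ylgzs wzmjo fpco fnh ysnyo lbdmm
Hunk 2: at line 3 remove [smidl,wpvq,ylgzs] add [zpt,expuf] -> 10 lines: ejvla ktjg onfve zpt expuf wzmjo fpco fnh ysnyo lbdmm
Hunk 3: at line 3 remove [zpt,expuf] add [hnoqg,nyntu] -> 10 lines: ejvla ktjg onfve hnoqg nyntu wzmjo fpco fnh ysnyo lbdmm
Final line count: 10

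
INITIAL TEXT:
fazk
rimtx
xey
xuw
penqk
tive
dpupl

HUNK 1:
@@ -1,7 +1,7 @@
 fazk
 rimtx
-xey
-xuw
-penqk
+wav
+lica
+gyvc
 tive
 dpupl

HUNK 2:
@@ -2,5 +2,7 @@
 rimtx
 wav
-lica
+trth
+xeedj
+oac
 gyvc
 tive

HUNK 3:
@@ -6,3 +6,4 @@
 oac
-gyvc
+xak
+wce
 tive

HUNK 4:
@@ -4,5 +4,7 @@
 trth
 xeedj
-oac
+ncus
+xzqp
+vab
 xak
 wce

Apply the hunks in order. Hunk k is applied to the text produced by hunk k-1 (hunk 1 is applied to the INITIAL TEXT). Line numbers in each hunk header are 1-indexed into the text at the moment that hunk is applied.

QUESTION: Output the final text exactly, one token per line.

Answer: fazk
rimtx
wav
trth
xeedj
ncus
xzqp
vab
xak
wce
tive
dpupl

Derivation:
Hunk 1: at line 1 remove [xey,xuw,penqk] add [wav,lica,gyvc] -> 7 lines: fazk rimtx wav lica gyvc tive dpupl
Hunk 2: at line 2 remove [lica] add [trth,xeedj,oac] -> 9 lines: fazk rimtx wav trth xeedj oac gyvc tive dpupl
Hunk 3: at line 6 remove [gyvc] add [xak,wce] -> 10 lines: fazk rimtx wav trth xeedj oac xak wce tive dpupl
Hunk 4: at line 4 remove [oac] add [ncus,xzqp,vab] -> 12 lines: fazk rimtx wav trth xeedj ncus xzqp vab xak wce tive dpupl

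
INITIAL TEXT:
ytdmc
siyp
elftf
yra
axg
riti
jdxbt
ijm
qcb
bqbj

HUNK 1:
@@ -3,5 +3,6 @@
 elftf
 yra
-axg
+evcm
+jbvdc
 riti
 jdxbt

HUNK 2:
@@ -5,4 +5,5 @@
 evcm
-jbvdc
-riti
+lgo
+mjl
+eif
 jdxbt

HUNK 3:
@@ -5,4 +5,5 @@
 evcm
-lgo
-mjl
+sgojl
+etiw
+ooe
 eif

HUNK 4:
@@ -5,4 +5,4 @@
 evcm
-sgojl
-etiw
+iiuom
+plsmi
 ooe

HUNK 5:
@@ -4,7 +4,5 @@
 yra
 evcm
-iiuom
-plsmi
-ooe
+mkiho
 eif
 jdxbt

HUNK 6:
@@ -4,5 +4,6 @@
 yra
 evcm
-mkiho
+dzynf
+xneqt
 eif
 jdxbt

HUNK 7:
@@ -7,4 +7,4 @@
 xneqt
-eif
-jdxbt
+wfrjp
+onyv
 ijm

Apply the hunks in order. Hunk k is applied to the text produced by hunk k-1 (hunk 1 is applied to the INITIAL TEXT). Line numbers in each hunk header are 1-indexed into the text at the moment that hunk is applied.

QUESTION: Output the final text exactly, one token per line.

Hunk 1: at line 3 remove [axg] add [evcm,jbvdc] -> 11 lines: ytdmc siyp elftf yra evcm jbvdc riti jdxbt ijm qcb bqbj
Hunk 2: at line 5 remove [jbvdc,riti] add [lgo,mjl,eif] -> 12 lines: ytdmc siyp elftf yra evcm lgo mjl eif jdxbt ijm qcb bqbj
Hunk 3: at line 5 remove [lgo,mjl] add [sgojl,etiw,ooe] -> 13 lines: ytdmc siyp elftf yra evcm sgojl etiw ooe eif jdxbt ijm qcb bqbj
Hunk 4: at line 5 remove [sgojl,etiw] add [iiuom,plsmi] -> 13 lines: ytdmc siyp elftf yra evcm iiuom plsmi ooe eif jdxbt ijm qcb bqbj
Hunk 5: at line 4 remove [iiuom,plsmi,ooe] add [mkiho] -> 11 lines: ytdmc siyp elftf yra evcm mkiho eif jdxbt ijm qcb bqbj
Hunk 6: at line 4 remove [mkiho] add [dzynf,xneqt] -> 12 lines: ytdmc siyp elftf yra evcm dzynf xneqt eif jdxbt ijm qcb bqbj
Hunk 7: at line 7 remove [eif,jdxbt] add [wfrjp,onyv] -> 12 lines: ytdmc siyp elftf yra evcm dzynf xneqt wfrjp onyv ijm qcb bqbj

Answer: ytdmc
siyp
elftf
yra
evcm
dzynf
xneqt
wfrjp
onyv
ijm
qcb
bqbj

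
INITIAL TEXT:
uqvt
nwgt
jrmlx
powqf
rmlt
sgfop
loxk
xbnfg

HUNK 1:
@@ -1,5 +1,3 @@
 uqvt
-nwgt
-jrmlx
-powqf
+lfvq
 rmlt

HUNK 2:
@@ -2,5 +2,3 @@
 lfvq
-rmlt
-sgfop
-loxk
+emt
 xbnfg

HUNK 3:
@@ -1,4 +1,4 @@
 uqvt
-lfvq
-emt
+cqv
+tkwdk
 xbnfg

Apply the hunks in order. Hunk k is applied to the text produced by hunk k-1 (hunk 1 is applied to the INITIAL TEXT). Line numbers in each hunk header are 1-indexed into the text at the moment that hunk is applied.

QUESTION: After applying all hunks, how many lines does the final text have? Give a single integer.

Hunk 1: at line 1 remove [nwgt,jrmlx,powqf] add [lfvq] -> 6 lines: uqvt lfvq rmlt sgfop loxk xbnfg
Hunk 2: at line 2 remove [rmlt,sgfop,loxk] add [emt] -> 4 lines: uqvt lfvq emt xbnfg
Hunk 3: at line 1 remove [lfvq,emt] add [cqv,tkwdk] -> 4 lines: uqvt cqv tkwdk xbnfg
Final line count: 4

Answer: 4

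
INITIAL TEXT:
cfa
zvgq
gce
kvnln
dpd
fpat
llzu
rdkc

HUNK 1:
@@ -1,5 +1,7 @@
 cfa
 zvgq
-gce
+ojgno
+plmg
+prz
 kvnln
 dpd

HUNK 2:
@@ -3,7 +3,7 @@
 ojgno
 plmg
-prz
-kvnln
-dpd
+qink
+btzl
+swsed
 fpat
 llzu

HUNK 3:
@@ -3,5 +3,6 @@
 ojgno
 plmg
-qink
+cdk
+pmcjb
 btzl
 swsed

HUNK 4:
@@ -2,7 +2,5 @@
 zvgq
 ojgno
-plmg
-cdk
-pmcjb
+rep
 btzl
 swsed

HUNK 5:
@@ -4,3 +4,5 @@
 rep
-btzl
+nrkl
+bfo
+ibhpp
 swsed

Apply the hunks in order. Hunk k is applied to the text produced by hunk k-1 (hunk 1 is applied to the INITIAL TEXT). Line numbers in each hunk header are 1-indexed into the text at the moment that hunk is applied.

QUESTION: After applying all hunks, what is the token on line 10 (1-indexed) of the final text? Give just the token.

Answer: llzu

Derivation:
Hunk 1: at line 1 remove [gce] add [ojgno,plmg,prz] -> 10 lines: cfa zvgq ojgno plmg prz kvnln dpd fpat llzu rdkc
Hunk 2: at line 3 remove [prz,kvnln,dpd] add [qink,btzl,swsed] -> 10 lines: cfa zvgq ojgno plmg qink btzl swsed fpat llzu rdkc
Hunk 3: at line 3 remove [qink] add [cdk,pmcjb] -> 11 lines: cfa zvgq ojgno plmg cdk pmcjb btzl swsed fpat llzu rdkc
Hunk 4: at line 2 remove [plmg,cdk,pmcjb] add [rep] -> 9 lines: cfa zvgq ojgno rep btzl swsed fpat llzu rdkc
Hunk 5: at line 4 remove [btzl] add [nrkl,bfo,ibhpp] -> 11 lines: cfa zvgq ojgno rep nrkl bfo ibhpp swsed fpat llzu rdkc
Final line 10: llzu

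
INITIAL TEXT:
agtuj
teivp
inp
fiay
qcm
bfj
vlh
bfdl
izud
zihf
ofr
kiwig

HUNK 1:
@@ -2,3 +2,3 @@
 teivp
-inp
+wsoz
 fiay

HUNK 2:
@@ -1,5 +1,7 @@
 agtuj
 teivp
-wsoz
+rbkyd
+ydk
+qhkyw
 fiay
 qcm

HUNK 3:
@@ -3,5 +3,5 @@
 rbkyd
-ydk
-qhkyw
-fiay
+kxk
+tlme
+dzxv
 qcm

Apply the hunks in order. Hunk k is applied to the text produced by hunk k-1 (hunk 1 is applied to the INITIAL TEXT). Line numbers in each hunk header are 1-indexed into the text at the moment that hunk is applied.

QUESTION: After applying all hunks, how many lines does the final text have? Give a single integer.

Hunk 1: at line 2 remove [inp] add [wsoz] -> 12 lines: agtuj teivp wsoz fiay qcm bfj vlh bfdl izud zihf ofr kiwig
Hunk 2: at line 1 remove [wsoz] add [rbkyd,ydk,qhkyw] -> 14 lines: agtuj teivp rbkyd ydk qhkyw fiay qcm bfj vlh bfdl izud zihf ofr kiwig
Hunk 3: at line 3 remove [ydk,qhkyw,fiay] add [kxk,tlme,dzxv] -> 14 lines: agtuj teivp rbkyd kxk tlme dzxv qcm bfj vlh bfdl izud zihf ofr kiwig
Final line count: 14

Answer: 14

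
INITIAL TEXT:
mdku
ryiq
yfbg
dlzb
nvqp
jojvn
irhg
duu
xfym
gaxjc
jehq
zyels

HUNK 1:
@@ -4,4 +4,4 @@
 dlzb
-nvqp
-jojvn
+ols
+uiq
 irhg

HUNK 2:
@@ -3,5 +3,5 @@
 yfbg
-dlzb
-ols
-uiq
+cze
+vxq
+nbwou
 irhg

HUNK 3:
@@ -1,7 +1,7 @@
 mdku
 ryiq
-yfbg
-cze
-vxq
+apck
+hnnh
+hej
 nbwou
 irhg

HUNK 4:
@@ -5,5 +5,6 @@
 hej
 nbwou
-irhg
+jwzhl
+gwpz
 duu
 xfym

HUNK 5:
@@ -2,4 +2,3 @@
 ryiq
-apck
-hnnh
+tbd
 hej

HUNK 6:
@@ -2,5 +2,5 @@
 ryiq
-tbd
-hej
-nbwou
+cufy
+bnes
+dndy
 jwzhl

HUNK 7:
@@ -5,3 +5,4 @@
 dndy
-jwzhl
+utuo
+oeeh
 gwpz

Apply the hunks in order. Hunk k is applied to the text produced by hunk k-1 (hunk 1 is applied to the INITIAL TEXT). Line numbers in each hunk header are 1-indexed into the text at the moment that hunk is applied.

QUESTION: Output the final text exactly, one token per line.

Answer: mdku
ryiq
cufy
bnes
dndy
utuo
oeeh
gwpz
duu
xfym
gaxjc
jehq
zyels

Derivation:
Hunk 1: at line 4 remove [nvqp,jojvn] add [ols,uiq] -> 12 lines: mdku ryiq yfbg dlzb ols uiq irhg duu xfym gaxjc jehq zyels
Hunk 2: at line 3 remove [dlzb,ols,uiq] add [cze,vxq,nbwou] -> 12 lines: mdku ryiq yfbg cze vxq nbwou irhg duu xfym gaxjc jehq zyels
Hunk 3: at line 1 remove [yfbg,cze,vxq] add [apck,hnnh,hej] -> 12 lines: mdku ryiq apck hnnh hej nbwou irhg duu xfym gaxjc jehq zyels
Hunk 4: at line 5 remove [irhg] add [jwzhl,gwpz] -> 13 lines: mdku ryiq apck hnnh hej nbwou jwzhl gwpz duu xfym gaxjc jehq zyels
Hunk 5: at line 2 remove [apck,hnnh] add [tbd] -> 12 lines: mdku ryiq tbd hej nbwou jwzhl gwpz duu xfym gaxjc jehq zyels
Hunk 6: at line 2 remove [tbd,hej,nbwou] add [cufy,bnes,dndy] -> 12 lines: mdku ryiq cufy bnes dndy jwzhl gwpz duu xfym gaxjc jehq zyels
Hunk 7: at line 5 remove [jwzhl] add [utuo,oeeh] -> 13 lines: mdku ryiq cufy bnes dndy utuo oeeh gwpz duu xfym gaxjc jehq zyels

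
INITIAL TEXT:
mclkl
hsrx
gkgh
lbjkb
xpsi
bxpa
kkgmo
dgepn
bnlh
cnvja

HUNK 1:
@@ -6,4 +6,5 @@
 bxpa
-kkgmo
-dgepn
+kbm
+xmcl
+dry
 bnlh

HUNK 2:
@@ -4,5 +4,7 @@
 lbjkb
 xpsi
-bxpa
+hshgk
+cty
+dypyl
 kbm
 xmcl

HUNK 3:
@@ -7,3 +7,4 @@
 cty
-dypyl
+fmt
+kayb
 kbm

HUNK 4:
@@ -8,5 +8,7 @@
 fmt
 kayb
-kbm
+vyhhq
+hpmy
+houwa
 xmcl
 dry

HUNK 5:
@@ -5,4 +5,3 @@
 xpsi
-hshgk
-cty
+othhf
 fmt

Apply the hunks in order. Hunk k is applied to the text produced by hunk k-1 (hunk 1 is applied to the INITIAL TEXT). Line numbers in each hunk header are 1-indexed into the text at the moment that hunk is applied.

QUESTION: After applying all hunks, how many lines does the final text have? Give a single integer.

Answer: 15

Derivation:
Hunk 1: at line 6 remove [kkgmo,dgepn] add [kbm,xmcl,dry] -> 11 lines: mclkl hsrx gkgh lbjkb xpsi bxpa kbm xmcl dry bnlh cnvja
Hunk 2: at line 4 remove [bxpa] add [hshgk,cty,dypyl] -> 13 lines: mclkl hsrx gkgh lbjkb xpsi hshgk cty dypyl kbm xmcl dry bnlh cnvja
Hunk 3: at line 7 remove [dypyl] add [fmt,kayb] -> 14 lines: mclkl hsrx gkgh lbjkb xpsi hshgk cty fmt kayb kbm xmcl dry bnlh cnvja
Hunk 4: at line 8 remove [kbm] add [vyhhq,hpmy,houwa] -> 16 lines: mclkl hsrx gkgh lbjkb xpsi hshgk cty fmt kayb vyhhq hpmy houwa xmcl dry bnlh cnvja
Hunk 5: at line 5 remove [hshgk,cty] add [othhf] -> 15 lines: mclkl hsrx gkgh lbjkb xpsi othhf fmt kayb vyhhq hpmy houwa xmcl dry bnlh cnvja
Final line count: 15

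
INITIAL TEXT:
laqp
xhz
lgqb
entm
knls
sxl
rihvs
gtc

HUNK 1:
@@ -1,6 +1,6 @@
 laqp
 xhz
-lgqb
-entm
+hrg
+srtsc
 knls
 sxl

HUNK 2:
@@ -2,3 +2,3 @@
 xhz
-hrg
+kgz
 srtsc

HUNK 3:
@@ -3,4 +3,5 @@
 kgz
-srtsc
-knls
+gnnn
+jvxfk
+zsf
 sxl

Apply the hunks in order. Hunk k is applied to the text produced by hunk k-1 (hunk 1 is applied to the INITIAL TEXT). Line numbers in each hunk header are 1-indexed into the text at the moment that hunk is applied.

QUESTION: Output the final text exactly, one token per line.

Hunk 1: at line 1 remove [lgqb,entm] add [hrg,srtsc] -> 8 lines: laqp xhz hrg srtsc knls sxl rihvs gtc
Hunk 2: at line 2 remove [hrg] add [kgz] -> 8 lines: laqp xhz kgz srtsc knls sxl rihvs gtc
Hunk 3: at line 3 remove [srtsc,knls] add [gnnn,jvxfk,zsf] -> 9 lines: laqp xhz kgz gnnn jvxfk zsf sxl rihvs gtc

Answer: laqp
xhz
kgz
gnnn
jvxfk
zsf
sxl
rihvs
gtc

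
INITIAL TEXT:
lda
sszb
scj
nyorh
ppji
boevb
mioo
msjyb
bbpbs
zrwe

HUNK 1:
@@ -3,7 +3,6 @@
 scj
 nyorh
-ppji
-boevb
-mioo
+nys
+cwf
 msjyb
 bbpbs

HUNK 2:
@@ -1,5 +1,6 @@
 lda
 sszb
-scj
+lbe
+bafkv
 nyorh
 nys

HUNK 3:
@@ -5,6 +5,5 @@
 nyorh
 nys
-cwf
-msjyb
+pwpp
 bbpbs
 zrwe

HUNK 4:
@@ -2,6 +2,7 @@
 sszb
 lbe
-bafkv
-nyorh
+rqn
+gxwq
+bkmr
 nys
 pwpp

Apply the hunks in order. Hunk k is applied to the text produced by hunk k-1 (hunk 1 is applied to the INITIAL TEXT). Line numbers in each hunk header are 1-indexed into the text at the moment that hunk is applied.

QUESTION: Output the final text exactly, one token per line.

Hunk 1: at line 3 remove [ppji,boevb,mioo] add [nys,cwf] -> 9 lines: lda sszb scj nyorh nys cwf msjyb bbpbs zrwe
Hunk 2: at line 1 remove [scj] add [lbe,bafkv] -> 10 lines: lda sszb lbe bafkv nyorh nys cwf msjyb bbpbs zrwe
Hunk 3: at line 5 remove [cwf,msjyb] add [pwpp] -> 9 lines: lda sszb lbe bafkv nyorh nys pwpp bbpbs zrwe
Hunk 4: at line 2 remove [bafkv,nyorh] add [rqn,gxwq,bkmr] -> 10 lines: lda sszb lbe rqn gxwq bkmr nys pwpp bbpbs zrwe

Answer: lda
sszb
lbe
rqn
gxwq
bkmr
nys
pwpp
bbpbs
zrwe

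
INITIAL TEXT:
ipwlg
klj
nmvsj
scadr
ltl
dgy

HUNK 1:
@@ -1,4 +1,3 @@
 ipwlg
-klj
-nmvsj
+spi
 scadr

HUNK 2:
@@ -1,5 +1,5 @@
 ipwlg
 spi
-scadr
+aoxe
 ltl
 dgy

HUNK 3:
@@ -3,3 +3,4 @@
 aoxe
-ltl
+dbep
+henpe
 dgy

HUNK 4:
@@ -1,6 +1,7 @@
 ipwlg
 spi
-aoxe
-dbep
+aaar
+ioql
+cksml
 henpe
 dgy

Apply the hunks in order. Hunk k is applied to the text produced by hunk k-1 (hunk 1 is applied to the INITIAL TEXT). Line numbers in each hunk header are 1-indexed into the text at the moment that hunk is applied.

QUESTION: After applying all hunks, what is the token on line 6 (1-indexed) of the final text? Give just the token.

Hunk 1: at line 1 remove [klj,nmvsj] add [spi] -> 5 lines: ipwlg spi scadr ltl dgy
Hunk 2: at line 1 remove [scadr] add [aoxe] -> 5 lines: ipwlg spi aoxe ltl dgy
Hunk 3: at line 3 remove [ltl] add [dbep,henpe] -> 6 lines: ipwlg spi aoxe dbep henpe dgy
Hunk 4: at line 1 remove [aoxe,dbep] add [aaar,ioql,cksml] -> 7 lines: ipwlg spi aaar ioql cksml henpe dgy
Final line 6: henpe

Answer: henpe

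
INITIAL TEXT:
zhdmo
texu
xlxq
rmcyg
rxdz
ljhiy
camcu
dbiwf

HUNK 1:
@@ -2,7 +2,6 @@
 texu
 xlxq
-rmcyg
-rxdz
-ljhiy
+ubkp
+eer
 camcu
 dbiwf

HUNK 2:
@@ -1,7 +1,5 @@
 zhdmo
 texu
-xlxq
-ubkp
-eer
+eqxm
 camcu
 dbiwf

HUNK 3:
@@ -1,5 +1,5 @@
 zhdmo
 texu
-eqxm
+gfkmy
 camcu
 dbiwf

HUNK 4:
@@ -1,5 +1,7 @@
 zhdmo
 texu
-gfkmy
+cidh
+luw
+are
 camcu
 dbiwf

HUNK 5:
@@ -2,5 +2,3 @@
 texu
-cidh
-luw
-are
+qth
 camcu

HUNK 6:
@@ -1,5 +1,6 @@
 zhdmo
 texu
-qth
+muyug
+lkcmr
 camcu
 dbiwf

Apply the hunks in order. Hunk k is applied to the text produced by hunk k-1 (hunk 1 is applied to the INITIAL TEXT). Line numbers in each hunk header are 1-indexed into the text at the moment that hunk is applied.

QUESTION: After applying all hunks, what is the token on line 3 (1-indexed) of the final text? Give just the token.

Answer: muyug

Derivation:
Hunk 1: at line 2 remove [rmcyg,rxdz,ljhiy] add [ubkp,eer] -> 7 lines: zhdmo texu xlxq ubkp eer camcu dbiwf
Hunk 2: at line 1 remove [xlxq,ubkp,eer] add [eqxm] -> 5 lines: zhdmo texu eqxm camcu dbiwf
Hunk 3: at line 1 remove [eqxm] add [gfkmy] -> 5 lines: zhdmo texu gfkmy camcu dbiwf
Hunk 4: at line 1 remove [gfkmy] add [cidh,luw,are] -> 7 lines: zhdmo texu cidh luw are camcu dbiwf
Hunk 5: at line 2 remove [cidh,luw,are] add [qth] -> 5 lines: zhdmo texu qth camcu dbiwf
Hunk 6: at line 1 remove [qth] add [muyug,lkcmr] -> 6 lines: zhdmo texu muyug lkcmr camcu dbiwf
Final line 3: muyug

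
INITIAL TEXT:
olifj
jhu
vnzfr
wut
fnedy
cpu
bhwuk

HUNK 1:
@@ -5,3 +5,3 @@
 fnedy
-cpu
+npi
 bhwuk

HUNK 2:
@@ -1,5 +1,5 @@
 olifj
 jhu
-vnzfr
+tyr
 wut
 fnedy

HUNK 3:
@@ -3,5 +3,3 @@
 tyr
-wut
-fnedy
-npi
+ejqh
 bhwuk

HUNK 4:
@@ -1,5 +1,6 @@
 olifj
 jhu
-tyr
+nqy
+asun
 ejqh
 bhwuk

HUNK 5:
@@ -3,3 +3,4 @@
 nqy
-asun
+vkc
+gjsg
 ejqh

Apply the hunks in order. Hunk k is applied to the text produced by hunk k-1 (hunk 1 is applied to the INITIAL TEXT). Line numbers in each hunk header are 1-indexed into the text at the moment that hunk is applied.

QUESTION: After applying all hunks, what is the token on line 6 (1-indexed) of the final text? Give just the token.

Answer: ejqh

Derivation:
Hunk 1: at line 5 remove [cpu] add [npi] -> 7 lines: olifj jhu vnzfr wut fnedy npi bhwuk
Hunk 2: at line 1 remove [vnzfr] add [tyr] -> 7 lines: olifj jhu tyr wut fnedy npi bhwuk
Hunk 3: at line 3 remove [wut,fnedy,npi] add [ejqh] -> 5 lines: olifj jhu tyr ejqh bhwuk
Hunk 4: at line 1 remove [tyr] add [nqy,asun] -> 6 lines: olifj jhu nqy asun ejqh bhwuk
Hunk 5: at line 3 remove [asun] add [vkc,gjsg] -> 7 lines: olifj jhu nqy vkc gjsg ejqh bhwuk
Final line 6: ejqh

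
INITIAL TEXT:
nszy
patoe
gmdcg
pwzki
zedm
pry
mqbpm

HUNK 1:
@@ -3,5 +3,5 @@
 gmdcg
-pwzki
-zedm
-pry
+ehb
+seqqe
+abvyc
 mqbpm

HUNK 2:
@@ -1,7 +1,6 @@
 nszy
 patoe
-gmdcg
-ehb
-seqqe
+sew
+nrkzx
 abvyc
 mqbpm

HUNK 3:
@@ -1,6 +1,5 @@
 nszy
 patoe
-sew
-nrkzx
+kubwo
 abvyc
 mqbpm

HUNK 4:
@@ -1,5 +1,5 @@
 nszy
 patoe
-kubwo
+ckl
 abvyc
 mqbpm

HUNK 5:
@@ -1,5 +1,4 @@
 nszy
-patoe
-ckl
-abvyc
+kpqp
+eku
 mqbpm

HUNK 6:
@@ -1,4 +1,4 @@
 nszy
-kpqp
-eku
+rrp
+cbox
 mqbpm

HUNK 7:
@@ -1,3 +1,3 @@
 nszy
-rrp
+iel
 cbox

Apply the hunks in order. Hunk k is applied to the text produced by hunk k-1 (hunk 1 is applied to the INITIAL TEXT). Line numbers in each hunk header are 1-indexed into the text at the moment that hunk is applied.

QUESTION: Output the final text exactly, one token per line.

Answer: nszy
iel
cbox
mqbpm

Derivation:
Hunk 1: at line 3 remove [pwzki,zedm,pry] add [ehb,seqqe,abvyc] -> 7 lines: nszy patoe gmdcg ehb seqqe abvyc mqbpm
Hunk 2: at line 1 remove [gmdcg,ehb,seqqe] add [sew,nrkzx] -> 6 lines: nszy patoe sew nrkzx abvyc mqbpm
Hunk 3: at line 1 remove [sew,nrkzx] add [kubwo] -> 5 lines: nszy patoe kubwo abvyc mqbpm
Hunk 4: at line 1 remove [kubwo] add [ckl] -> 5 lines: nszy patoe ckl abvyc mqbpm
Hunk 5: at line 1 remove [patoe,ckl,abvyc] add [kpqp,eku] -> 4 lines: nszy kpqp eku mqbpm
Hunk 6: at line 1 remove [kpqp,eku] add [rrp,cbox] -> 4 lines: nszy rrp cbox mqbpm
Hunk 7: at line 1 remove [rrp] add [iel] -> 4 lines: nszy iel cbox mqbpm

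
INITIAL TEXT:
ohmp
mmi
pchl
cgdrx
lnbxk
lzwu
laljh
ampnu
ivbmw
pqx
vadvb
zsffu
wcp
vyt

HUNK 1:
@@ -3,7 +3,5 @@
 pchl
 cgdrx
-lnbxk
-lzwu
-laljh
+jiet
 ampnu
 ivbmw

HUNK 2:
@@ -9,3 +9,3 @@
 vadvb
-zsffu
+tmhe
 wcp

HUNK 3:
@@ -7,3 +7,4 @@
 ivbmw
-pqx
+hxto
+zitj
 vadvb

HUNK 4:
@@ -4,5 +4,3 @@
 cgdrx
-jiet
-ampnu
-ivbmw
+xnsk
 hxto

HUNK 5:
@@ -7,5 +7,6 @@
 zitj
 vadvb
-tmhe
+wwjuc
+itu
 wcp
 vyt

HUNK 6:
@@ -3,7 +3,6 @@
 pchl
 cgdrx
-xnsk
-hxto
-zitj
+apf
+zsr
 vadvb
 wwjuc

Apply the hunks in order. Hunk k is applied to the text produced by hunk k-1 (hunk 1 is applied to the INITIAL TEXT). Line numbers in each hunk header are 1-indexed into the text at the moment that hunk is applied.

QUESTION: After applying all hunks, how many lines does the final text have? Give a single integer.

Answer: 11

Derivation:
Hunk 1: at line 3 remove [lnbxk,lzwu,laljh] add [jiet] -> 12 lines: ohmp mmi pchl cgdrx jiet ampnu ivbmw pqx vadvb zsffu wcp vyt
Hunk 2: at line 9 remove [zsffu] add [tmhe] -> 12 lines: ohmp mmi pchl cgdrx jiet ampnu ivbmw pqx vadvb tmhe wcp vyt
Hunk 3: at line 7 remove [pqx] add [hxto,zitj] -> 13 lines: ohmp mmi pchl cgdrx jiet ampnu ivbmw hxto zitj vadvb tmhe wcp vyt
Hunk 4: at line 4 remove [jiet,ampnu,ivbmw] add [xnsk] -> 11 lines: ohmp mmi pchl cgdrx xnsk hxto zitj vadvb tmhe wcp vyt
Hunk 5: at line 7 remove [tmhe] add [wwjuc,itu] -> 12 lines: ohmp mmi pchl cgdrx xnsk hxto zitj vadvb wwjuc itu wcp vyt
Hunk 6: at line 3 remove [xnsk,hxto,zitj] add [apf,zsr] -> 11 lines: ohmp mmi pchl cgdrx apf zsr vadvb wwjuc itu wcp vyt
Final line count: 11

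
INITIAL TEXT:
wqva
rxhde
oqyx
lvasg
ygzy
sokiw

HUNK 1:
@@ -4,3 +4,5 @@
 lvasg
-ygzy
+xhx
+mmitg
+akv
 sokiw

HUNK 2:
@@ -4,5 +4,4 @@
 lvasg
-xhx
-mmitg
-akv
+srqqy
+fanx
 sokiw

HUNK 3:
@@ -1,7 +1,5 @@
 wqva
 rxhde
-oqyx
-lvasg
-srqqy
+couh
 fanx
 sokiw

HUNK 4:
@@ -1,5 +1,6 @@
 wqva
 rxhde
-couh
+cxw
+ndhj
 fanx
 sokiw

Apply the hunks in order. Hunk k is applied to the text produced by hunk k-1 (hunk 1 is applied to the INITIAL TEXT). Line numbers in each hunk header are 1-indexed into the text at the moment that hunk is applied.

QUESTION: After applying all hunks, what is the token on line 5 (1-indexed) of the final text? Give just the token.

Hunk 1: at line 4 remove [ygzy] add [xhx,mmitg,akv] -> 8 lines: wqva rxhde oqyx lvasg xhx mmitg akv sokiw
Hunk 2: at line 4 remove [xhx,mmitg,akv] add [srqqy,fanx] -> 7 lines: wqva rxhde oqyx lvasg srqqy fanx sokiw
Hunk 3: at line 1 remove [oqyx,lvasg,srqqy] add [couh] -> 5 lines: wqva rxhde couh fanx sokiw
Hunk 4: at line 1 remove [couh] add [cxw,ndhj] -> 6 lines: wqva rxhde cxw ndhj fanx sokiw
Final line 5: fanx

Answer: fanx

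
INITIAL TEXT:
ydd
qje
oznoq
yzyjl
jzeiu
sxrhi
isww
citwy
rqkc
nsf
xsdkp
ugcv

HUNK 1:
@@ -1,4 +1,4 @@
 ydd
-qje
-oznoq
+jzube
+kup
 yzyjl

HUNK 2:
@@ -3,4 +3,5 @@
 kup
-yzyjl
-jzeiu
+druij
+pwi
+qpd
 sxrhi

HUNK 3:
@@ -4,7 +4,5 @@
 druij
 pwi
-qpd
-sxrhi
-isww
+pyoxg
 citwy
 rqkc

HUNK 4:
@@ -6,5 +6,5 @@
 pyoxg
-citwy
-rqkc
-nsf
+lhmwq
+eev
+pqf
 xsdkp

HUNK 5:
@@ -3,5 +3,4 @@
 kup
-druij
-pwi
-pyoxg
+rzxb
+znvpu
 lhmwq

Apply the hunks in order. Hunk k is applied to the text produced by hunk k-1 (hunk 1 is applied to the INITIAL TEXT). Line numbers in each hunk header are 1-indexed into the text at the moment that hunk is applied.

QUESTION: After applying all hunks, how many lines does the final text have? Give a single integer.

Hunk 1: at line 1 remove [qje,oznoq] add [jzube,kup] -> 12 lines: ydd jzube kup yzyjl jzeiu sxrhi isww citwy rqkc nsf xsdkp ugcv
Hunk 2: at line 3 remove [yzyjl,jzeiu] add [druij,pwi,qpd] -> 13 lines: ydd jzube kup druij pwi qpd sxrhi isww citwy rqkc nsf xsdkp ugcv
Hunk 3: at line 4 remove [qpd,sxrhi,isww] add [pyoxg] -> 11 lines: ydd jzube kup druij pwi pyoxg citwy rqkc nsf xsdkp ugcv
Hunk 4: at line 6 remove [citwy,rqkc,nsf] add [lhmwq,eev,pqf] -> 11 lines: ydd jzube kup druij pwi pyoxg lhmwq eev pqf xsdkp ugcv
Hunk 5: at line 3 remove [druij,pwi,pyoxg] add [rzxb,znvpu] -> 10 lines: ydd jzube kup rzxb znvpu lhmwq eev pqf xsdkp ugcv
Final line count: 10

Answer: 10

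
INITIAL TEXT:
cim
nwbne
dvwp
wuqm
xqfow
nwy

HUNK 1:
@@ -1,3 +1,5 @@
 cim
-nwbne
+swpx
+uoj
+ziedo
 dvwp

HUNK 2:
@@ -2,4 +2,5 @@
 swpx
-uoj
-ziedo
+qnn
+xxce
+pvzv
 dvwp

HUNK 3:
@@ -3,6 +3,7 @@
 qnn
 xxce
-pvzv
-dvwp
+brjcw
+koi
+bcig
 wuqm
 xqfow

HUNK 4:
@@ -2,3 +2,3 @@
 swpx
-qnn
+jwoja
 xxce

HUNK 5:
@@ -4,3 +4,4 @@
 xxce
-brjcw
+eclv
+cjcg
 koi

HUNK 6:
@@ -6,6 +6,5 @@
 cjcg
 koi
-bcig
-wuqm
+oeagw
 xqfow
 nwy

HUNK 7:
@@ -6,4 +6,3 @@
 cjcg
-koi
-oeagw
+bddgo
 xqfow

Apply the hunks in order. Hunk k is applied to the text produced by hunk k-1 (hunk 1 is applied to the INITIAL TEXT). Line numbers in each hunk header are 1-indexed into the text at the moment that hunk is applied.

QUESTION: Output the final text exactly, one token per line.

Answer: cim
swpx
jwoja
xxce
eclv
cjcg
bddgo
xqfow
nwy

Derivation:
Hunk 1: at line 1 remove [nwbne] add [swpx,uoj,ziedo] -> 8 lines: cim swpx uoj ziedo dvwp wuqm xqfow nwy
Hunk 2: at line 2 remove [uoj,ziedo] add [qnn,xxce,pvzv] -> 9 lines: cim swpx qnn xxce pvzv dvwp wuqm xqfow nwy
Hunk 3: at line 3 remove [pvzv,dvwp] add [brjcw,koi,bcig] -> 10 lines: cim swpx qnn xxce brjcw koi bcig wuqm xqfow nwy
Hunk 4: at line 2 remove [qnn] add [jwoja] -> 10 lines: cim swpx jwoja xxce brjcw koi bcig wuqm xqfow nwy
Hunk 5: at line 4 remove [brjcw] add [eclv,cjcg] -> 11 lines: cim swpx jwoja xxce eclv cjcg koi bcig wuqm xqfow nwy
Hunk 6: at line 6 remove [bcig,wuqm] add [oeagw] -> 10 lines: cim swpx jwoja xxce eclv cjcg koi oeagw xqfow nwy
Hunk 7: at line 6 remove [koi,oeagw] add [bddgo] -> 9 lines: cim swpx jwoja xxce eclv cjcg bddgo xqfow nwy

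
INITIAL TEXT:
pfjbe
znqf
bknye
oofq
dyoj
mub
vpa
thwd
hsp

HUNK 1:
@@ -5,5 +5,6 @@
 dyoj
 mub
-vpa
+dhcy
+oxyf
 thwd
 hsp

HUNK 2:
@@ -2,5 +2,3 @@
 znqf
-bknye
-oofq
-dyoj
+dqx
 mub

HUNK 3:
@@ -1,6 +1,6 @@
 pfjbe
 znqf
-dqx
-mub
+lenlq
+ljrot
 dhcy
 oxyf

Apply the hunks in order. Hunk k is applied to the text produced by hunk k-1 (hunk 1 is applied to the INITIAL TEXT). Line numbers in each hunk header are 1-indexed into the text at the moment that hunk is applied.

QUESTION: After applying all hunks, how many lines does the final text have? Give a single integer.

Hunk 1: at line 5 remove [vpa] add [dhcy,oxyf] -> 10 lines: pfjbe znqf bknye oofq dyoj mub dhcy oxyf thwd hsp
Hunk 2: at line 2 remove [bknye,oofq,dyoj] add [dqx] -> 8 lines: pfjbe znqf dqx mub dhcy oxyf thwd hsp
Hunk 3: at line 1 remove [dqx,mub] add [lenlq,ljrot] -> 8 lines: pfjbe znqf lenlq ljrot dhcy oxyf thwd hsp
Final line count: 8

Answer: 8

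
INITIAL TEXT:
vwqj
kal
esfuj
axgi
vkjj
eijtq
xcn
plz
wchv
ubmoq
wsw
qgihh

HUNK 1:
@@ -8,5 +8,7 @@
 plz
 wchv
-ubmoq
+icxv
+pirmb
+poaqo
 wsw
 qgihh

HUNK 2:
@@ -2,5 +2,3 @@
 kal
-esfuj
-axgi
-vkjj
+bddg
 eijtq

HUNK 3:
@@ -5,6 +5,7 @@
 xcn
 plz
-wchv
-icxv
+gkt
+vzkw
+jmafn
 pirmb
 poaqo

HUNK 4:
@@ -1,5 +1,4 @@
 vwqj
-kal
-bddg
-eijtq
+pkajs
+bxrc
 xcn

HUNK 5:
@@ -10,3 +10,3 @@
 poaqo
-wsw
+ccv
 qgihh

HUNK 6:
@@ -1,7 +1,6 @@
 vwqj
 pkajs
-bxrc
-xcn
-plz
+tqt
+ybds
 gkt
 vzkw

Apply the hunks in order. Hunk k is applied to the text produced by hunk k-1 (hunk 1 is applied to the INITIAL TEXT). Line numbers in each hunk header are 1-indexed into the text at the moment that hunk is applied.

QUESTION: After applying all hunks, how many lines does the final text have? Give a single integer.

Hunk 1: at line 8 remove [ubmoq] add [icxv,pirmb,poaqo] -> 14 lines: vwqj kal esfuj axgi vkjj eijtq xcn plz wchv icxv pirmb poaqo wsw qgihh
Hunk 2: at line 2 remove [esfuj,axgi,vkjj] add [bddg] -> 12 lines: vwqj kal bddg eijtq xcn plz wchv icxv pirmb poaqo wsw qgihh
Hunk 3: at line 5 remove [wchv,icxv] add [gkt,vzkw,jmafn] -> 13 lines: vwqj kal bddg eijtq xcn plz gkt vzkw jmafn pirmb poaqo wsw qgihh
Hunk 4: at line 1 remove [kal,bddg,eijtq] add [pkajs,bxrc] -> 12 lines: vwqj pkajs bxrc xcn plz gkt vzkw jmafn pirmb poaqo wsw qgihh
Hunk 5: at line 10 remove [wsw] add [ccv] -> 12 lines: vwqj pkajs bxrc xcn plz gkt vzkw jmafn pirmb poaqo ccv qgihh
Hunk 6: at line 1 remove [bxrc,xcn,plz] add [tqt,ybds] -> 11 lines: vwqj pkajs tqt ybds gkt vzkw jmafn pirmb poaqo ccv qgihh
Final line count: 11

Answer: 11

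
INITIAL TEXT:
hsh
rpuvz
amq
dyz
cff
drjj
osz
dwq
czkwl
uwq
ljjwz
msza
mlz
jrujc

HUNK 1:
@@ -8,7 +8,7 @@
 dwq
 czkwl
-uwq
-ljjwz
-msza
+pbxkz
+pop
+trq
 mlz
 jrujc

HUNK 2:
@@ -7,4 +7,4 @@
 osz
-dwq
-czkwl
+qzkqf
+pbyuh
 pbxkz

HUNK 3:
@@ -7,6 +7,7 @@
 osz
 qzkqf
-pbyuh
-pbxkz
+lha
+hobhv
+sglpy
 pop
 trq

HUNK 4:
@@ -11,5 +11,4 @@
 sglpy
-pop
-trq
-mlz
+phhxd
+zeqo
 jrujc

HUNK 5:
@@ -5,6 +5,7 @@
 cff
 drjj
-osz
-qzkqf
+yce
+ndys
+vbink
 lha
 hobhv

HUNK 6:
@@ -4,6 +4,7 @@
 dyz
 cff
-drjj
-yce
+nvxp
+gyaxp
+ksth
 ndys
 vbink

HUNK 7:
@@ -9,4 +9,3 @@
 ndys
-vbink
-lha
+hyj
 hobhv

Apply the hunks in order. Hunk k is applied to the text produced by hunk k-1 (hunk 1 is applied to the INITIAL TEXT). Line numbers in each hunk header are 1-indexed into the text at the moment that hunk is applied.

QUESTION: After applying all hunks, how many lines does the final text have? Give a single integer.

Hunk 1: at line 8 remove [uwq,ljjwz,msza] add [pbxkz,pop,trq] -> 14 lines: hsh rpuvz amq dyz cff drjj osz dwq czkwl pbxkz pop trq mlz jrujc
Hunk 2: at line 7 remove [dwq,czkwl] add [qzkqf,pbyuh] -> 14 lines: hsh rpuvz amq dyz cff drjj osz qzkqf pbyuh pbxkz pop trq mlz jrujc
Hunk 3: at line 7 remove [pbyuh,pbxkz] add [lha,hobhv,sglpy] -> 15 lines: hsh rpuvz amq dyz cff drjj osz qzkqf lha hobhv sglpy pop trq mlz jrujc
Hunk 4: at line 11 remove [pop,trq,mlz] add [phhxd,zeqo] -> 14 lines: hsh rpuvz amq dyz cff drjj osz qzkqf lha hobhv sglpy phhxd zeqo jrujc
Hunk 5: at line 5 remove [osz,qzkqf] add [yce,ndys,vbink] -> 15 lines: hsh rpuvz amq dyz cff drjj yce ndys vbink lha hobhv sglpy phhxd zeqo jrujc
Hunk 6: at line 4 remove [drjj,yce] add [nvxp,gyaxp,ksth] -> 16 lines: hsh rpuvz amq dyz cff nvxp gyaxp ksth ndys vbink lha hobhv sglpy phhxd zeqo jrujc
Hunk 7: at line 9 remove [vbink,lha] add [hyj] -> 15 lines: hsh rpuvz amq dyz cff nvxp gyaxp ksth ndys hyj hobhv sglpy phhxd zeqo jrujc
Final line count: 15

Answer: 15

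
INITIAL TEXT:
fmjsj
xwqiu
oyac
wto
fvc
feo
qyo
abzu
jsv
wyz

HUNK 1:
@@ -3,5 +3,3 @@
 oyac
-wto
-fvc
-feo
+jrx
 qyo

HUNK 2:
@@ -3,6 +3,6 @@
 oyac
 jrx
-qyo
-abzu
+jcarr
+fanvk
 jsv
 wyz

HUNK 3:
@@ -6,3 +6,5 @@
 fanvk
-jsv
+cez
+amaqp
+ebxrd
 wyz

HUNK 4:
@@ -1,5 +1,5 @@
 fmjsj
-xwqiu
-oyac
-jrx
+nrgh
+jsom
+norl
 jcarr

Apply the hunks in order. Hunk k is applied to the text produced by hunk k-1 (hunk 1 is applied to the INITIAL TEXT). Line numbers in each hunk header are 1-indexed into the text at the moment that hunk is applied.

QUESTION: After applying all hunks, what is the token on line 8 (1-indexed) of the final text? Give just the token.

Answer: amaqp

Derivation:
Hunk 1: at line 3 remove [wto,fvc,feo] add [jrx] -> 8 lines: fmjsj xwqiu oyac jrx qyo abzu jsv wyz
Hunk 2: at line 3 remove [qyo,abzu] add [jcarr,fanvk] -> 8 lines: fmjsj xwqiu oyac jrx jcarr fanvk jsv wyz
Hunk 3: at line 6 remove [jsv] add [cez,amaqp,ebxrd] -> 10 lines: fmjsj xwqiu oyac jrx jcarr fanvk cez amaqp ebxrd wyz
Hunk 4: at line 1 remove [xwqiu,oyac,jrx] add [nrgh,jsom,norl] -> 10 lines: fmjsj nrgh jsom norl jcarr fanvk cez amaqp ebxrd wyz
Final line 8: amaqp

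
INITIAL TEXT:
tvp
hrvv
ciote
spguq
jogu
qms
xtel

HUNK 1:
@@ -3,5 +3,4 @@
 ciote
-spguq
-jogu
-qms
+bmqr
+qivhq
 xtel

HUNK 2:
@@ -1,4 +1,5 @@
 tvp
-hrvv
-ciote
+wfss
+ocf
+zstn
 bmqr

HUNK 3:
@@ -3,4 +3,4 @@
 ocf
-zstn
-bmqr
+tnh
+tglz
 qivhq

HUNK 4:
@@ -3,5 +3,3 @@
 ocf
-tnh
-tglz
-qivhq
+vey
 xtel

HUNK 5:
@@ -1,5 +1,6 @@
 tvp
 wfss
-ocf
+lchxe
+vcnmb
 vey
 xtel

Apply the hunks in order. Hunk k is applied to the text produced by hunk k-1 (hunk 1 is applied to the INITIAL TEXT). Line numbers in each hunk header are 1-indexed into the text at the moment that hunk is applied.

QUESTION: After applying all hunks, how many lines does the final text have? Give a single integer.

Answer: 6

Derivation:
Hunk 1: at line 3 remove [spguq,jogu,qms] add [bmqr,qivhq] -> 6 lines: tvp hrvv ciote bmqr qivhq xtel
Hunk 2: at line 1 remove [hrvv,ciote] add [wfss,ocf,zstn] -> 7 lines: tvp wfss ocf zstn bmqr qivhq xtel
Hunk 3: at line 3 remove [zstn,bmqr] add [tnh,tglz] -> 7 lines: tvp wfss ocf tnh tglz qivhq xtel
Hunk 4: at line 3 remove [tnh,tglz,qivhq] add [vey] -> 5 lines: tvp wfss ocf vey xtel
Hunk 5: at line 1 remove [ocf] add [lchxe,vcnmb] -> 6 lines: tvp wfss lchxe vcnmb vey xtel
Final line count: 6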